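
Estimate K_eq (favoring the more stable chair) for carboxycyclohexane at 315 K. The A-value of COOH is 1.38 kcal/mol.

K ≈ 9.07

One chair has the carboxyl group axial (E = 1.38 kcal/mol) and the other has it equatorial (E = 0).
ΔG = 1.38 kcal/mol between the two chairs.
K = exp(ΔG/RT) with R = 1.987×10⁻³ kcal mol⁻¹ K⁻¹ and T = 315 K gives K ≈ 9.07.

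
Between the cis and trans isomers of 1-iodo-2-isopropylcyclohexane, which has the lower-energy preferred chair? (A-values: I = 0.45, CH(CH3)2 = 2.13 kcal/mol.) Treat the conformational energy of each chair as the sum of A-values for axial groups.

trans

At 1,2 positions (parity opposite): cis → (a,e or e,a); trans → (e,e or a,a).
Best chair for cis: E = 0.45 kcal/mol; best chair for trans: E = 0.00 kcal/mol.
The trans isomer is lower by 0.45 kcal/mol.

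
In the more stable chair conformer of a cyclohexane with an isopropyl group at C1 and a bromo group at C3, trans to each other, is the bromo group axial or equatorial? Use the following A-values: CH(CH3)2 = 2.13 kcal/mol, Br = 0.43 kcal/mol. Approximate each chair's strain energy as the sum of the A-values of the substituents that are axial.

C1 and C3 have the same parity, so for the trans isomer the two substituents are one axial and one equatorial in each chair.
Chair I (isopropyl axial, bromo equatorial): E = 2.13 kcal/mol.
Chair II (isopropyl equatorial, bromo axial): E = 0.43 kcal/mol.
Chair II is the more stable (lower-energy) conformer, and in that chair the bromo group is axial.

axial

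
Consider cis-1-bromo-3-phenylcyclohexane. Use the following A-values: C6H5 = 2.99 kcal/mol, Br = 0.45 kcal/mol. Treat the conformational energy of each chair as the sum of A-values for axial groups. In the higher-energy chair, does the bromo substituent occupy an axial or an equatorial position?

axial

C1 and C3 have the same parity, so for the cis isomer the two substituents are e,e in one chair and a,a in the other.
Chair I (phenyl axial, bromo axial): E = 3.44 kcal/mol.
Chair II (phenyl equatorial, bromo equatorial): E = 0.00 kcal/mol.
Chair I is the less stable (higher-energy) conformer, and in that chair the bromo group is axial.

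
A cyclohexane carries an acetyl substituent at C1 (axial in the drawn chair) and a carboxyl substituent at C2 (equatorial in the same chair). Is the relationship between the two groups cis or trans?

cis

C1 and C2 have opposite parity, so their axial bonds point in opposite directions.
With opposite-parity carbons, two substituents on the same face are one axial and one equatorial; opposite faces give both axial or both equatorial.
Here the groups are axial/equatorial → same face → cis.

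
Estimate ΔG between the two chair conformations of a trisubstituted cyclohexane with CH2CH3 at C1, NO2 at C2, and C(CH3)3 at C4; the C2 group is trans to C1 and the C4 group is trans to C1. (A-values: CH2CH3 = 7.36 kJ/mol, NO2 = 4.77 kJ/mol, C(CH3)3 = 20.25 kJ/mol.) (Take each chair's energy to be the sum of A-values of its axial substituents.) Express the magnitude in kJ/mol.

Chair I (ethyl axial, nitro axial, tert-butyl axial): E = 32.38 kJ/mol.
Chair II (ethyl equatorial, nitro equatorial, tert-butyl equatorial): E = 0.00 kJ/mol.
ΔE = 32.38 − 0.00 = 32.38 kJ/mol; chair II is more stable.

32.38 kJ/mol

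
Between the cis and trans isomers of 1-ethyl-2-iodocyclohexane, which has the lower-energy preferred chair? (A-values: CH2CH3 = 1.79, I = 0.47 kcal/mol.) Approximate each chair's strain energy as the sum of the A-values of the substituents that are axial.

trans

At 1,2 positions (parity opposite): cis → (a,e or e,a); trans → (e,e or a,a).
Best chair for cis: E = 0.47 kcal/mol; best chair for trans: E = 0.00 kcal/mol.
The trans isomer is lower by 0.47 kcal/mol.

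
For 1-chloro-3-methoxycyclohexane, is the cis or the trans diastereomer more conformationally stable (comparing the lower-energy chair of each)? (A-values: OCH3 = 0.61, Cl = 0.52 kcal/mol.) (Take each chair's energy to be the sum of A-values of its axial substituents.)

At 1,3 positions (parity same): cis → (e,e or a,a); trans → (a,e or e,a).
Best chair for cis: E = 0.00 kcal/mol; best chair for trans: E = 0.52 kcal/mol.
The cis isomer is lower by 0.52 kcal/mol.

cis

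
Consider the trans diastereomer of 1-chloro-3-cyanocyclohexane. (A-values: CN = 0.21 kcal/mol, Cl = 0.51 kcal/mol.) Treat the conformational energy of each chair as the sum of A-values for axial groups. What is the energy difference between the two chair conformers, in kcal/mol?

0.30 kcal/mol

C1 and C3 have the same parity, so for the trans isomer the two substituents are one axial and one equatorial in each chair.
Chair I (cyano axial, chloro equatorial): E = 0.21 kcal/mol.
Chair II (cyano equatorial, chloro axial): E = 0.51 kcal/mol.
ΔE = 0.51 − 0.21 = 0.30 kcal/mol; chair I is more stable.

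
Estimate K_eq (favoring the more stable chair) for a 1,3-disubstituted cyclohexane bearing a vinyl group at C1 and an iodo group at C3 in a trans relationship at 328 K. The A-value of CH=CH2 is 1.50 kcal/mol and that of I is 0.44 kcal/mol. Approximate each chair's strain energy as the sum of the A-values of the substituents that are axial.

C1 and C3 have the same parity, so for the trans isomer the two substituents are one axial and one equatorial in each chair.
Chair I (vinyl axial, iodo equatorial): E = 1.50 kcal/mol; chair II (vinyl equatorial, iodo axial): E = 0.44 kcal/mol.
ΔG = 1.06 kcal/mol between the two chairs.
K = exp(ΔG/RT) with R = 1.987×10⁻³ kcal mol⁻¹ K⁻¹ and T = 328 K gives K ≈ 5.09.

K ≈ 5.09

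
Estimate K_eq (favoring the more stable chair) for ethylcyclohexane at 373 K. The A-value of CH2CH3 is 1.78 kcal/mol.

K ≈ 11.0

One chair has the ethyl group axial (E = 1.78 kcal/mol) and the other has it equatorial (E = 0).
ΔG = 1.78 kcal/mol between the two chairs.
K = exp(ΔG/RT) with R = 1.987×10⁻³ kcal mol⁻¹ K⁻¹ and T = 373 K gives K ≈ 11.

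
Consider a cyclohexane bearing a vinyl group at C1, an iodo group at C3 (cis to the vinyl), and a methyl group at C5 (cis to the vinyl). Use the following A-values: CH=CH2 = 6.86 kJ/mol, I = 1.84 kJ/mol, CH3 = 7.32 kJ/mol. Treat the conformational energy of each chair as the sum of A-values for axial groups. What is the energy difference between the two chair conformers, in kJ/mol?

Chair I (vinyl axial, iodo axial, methyl axial): E = 16.02 kJ/mol.
Chair II (vinyl equatorial, iodo equatorial, methyl equatorial): E = 0.00 kJ/mol.
ΔE = 16.02 − 0.00 = 16.02 kJ/mol; chair II is more stable.

16.02 kJ/mol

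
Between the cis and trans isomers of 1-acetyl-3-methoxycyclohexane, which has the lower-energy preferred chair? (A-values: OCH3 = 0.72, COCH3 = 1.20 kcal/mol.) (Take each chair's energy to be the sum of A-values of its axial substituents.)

At 1,3 positions (parity same): cis → (e,e or a,a); trans → (a,e or e,a).
Best chair for cis: E = 0.00 kcal/mol; best chair for trans: E = 0.72 kcal/mol.
The cis isomer is lower by 0.72 kcal/mol.

cis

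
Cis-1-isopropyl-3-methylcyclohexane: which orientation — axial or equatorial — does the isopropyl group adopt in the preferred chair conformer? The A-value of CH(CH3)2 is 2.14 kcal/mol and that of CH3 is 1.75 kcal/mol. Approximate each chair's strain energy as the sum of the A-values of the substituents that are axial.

C1 and C3 have the same parity, so for the cis isomer the two substituents are e,e in one chair and a,a in the other.
Chair I (isopropyl axial, methyl axial): E = 3.89 kcal/mol.
Chair II (isopropyl equatorial, methyl equatorial): E = 0.00 kcal/mol.
Chair II is the more stable (lower-energy) conformer, and in that chair the isopropyl group is equatorial.

equatorial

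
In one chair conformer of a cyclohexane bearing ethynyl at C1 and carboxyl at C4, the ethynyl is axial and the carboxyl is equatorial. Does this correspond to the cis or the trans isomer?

cis

C1 and C4 have opposite parity, so their axial bonds point in opposite directions.
With opposite-parity carbons, two substituents on the same face are one axial and one equatorial; opposite faces give both axial or both equatorial.
Here the groups are axial/equatorial → same face → cis.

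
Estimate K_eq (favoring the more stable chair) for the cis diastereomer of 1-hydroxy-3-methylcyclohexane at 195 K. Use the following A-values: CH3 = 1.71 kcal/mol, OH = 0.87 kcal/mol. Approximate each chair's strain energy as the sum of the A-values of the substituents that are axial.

C1 and C3 have the same parity, so for the cis isomer the two substituents are e,e in one chair and a,a in the other.
Chair I (methyl axial, hydroxyl axial): E = 2.58 kcal/mol; chair II (methyl equatorial, hydroxyl equatorial): E = 0.00 kcal/mol.
ΔG = 2.58 kcal/mol between the two chairs.
K = exp(ΔG/RT) with R = 1.987×10⁻³ kcal mol⁻¹ K⁻¹ and T = 195 K gives K ≈ 780.

K ≈ 780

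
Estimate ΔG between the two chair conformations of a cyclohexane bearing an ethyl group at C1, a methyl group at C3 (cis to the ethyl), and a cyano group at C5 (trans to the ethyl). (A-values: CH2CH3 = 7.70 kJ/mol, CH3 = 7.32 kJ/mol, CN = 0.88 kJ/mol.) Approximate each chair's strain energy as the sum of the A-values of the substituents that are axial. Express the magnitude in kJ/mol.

14.14 kJ/mol

Chair I (ethyl axial, methyl axial, cyano equatorial): E = 15.02 kJ/mol.
Chair II (ethyl equatorial, methyl equatorial, cyano axial): E = 0.88 kJ/mol.
ΔE = 15.02 − 0.88 = 14.14 kJ/mol; chair II is more stable.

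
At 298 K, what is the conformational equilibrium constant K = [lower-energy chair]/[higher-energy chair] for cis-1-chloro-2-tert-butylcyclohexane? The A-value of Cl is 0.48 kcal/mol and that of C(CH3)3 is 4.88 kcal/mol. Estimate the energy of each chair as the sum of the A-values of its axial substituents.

C1 and C2 have opposite parity, so for the cis isomer the two substituents are one axial and one equatorial in each chair.
Chair I (chloro axial, tert-butyl equatorial): E = 0.48 kcal/mol; chair II (chloro equatorial, tert-butyl axial): E = 4.88 kcal/mol.
ΔG = 4.40 kcal/mol between the two chairs.
K = exp(ΔG/RT) with R = 1.987×10⁻³ kcal mol⁻¹ K⁻¹ and T = 298 K gives K ≈ 1.69e+03.

K ≈ 1687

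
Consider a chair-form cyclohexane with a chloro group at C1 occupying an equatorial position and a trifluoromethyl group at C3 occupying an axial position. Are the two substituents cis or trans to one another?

C1 and C3 have the same parity, so their axial bonds point in the same direction.
With same-parity carbons, two substituents on the same face are both axial or both equatorial; opposite faces give one of each.
Here the groups are equatorial/axial → opposite face → trans.

trans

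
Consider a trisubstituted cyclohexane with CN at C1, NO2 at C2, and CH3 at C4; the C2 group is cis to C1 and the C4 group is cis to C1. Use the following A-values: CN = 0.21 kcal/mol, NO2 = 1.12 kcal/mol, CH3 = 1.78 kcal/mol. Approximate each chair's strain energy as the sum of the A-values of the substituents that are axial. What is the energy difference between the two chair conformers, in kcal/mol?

Chair I (cyano axial, nitro equatorial, methyl equatorial): E = 0.21 kcal/mol.
Chair II (cyano equatorial, nitro axial, methyl axial): E = 2.90 kcal/mol.
ΔE = 2.90 − 0.21 = 2.69 kcal/mol; chair I is more stable.

2.69 kcal/mol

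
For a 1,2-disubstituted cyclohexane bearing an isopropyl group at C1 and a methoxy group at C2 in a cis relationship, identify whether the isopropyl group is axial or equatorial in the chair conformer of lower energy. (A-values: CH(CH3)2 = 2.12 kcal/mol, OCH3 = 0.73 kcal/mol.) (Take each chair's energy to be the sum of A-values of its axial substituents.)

equatorial

C1 and C2 have opposite parity, so for the cis isomer the two substituents are one axial and one equatorial in each chair.
Chair I (isopropyl axial, methoxy equatorial): E = 2.12 kcal/mol.
Chair II (isopropyl equatorial, methoxy axial): E = 0.73 kcal/mol.
Chair II is the more stable (lower-energy) conformer, and in that chair the isopropyl group is equatorial.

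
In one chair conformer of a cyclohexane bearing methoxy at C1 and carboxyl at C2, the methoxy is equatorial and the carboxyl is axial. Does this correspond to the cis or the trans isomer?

C1 and C2 have opposite parity, so their axial bonds point in opposite directions.
With opposite-parity carbons, two substituents on the same face are one axial and one equatorial; opposite faces give both axial or both equatorial.
Here the groups are equatorial/axial → same face → cis.

cis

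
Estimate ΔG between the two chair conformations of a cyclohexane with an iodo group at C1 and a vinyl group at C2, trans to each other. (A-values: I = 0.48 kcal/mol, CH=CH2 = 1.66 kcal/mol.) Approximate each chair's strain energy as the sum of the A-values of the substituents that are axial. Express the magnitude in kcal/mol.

2.14 kcal/mol

C1 and C2 have opposite parity, so for the trans isomer the two substituents are e,e in one chair and a,a in the other.
Chair I (iodo axial, vinyl axial): E = 2.14 kcal/mol.
Chair II (iodo equatorial, vinyl equatorial): E = 0.00 kcal/mol.
ΔE = 2.14 − 0.00 = 2.14 kcal/mol; chair II is more stable.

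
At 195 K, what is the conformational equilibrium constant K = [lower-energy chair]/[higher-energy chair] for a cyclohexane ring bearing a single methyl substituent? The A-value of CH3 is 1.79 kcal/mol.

One chair has the methyl group axial (E = 1.79 kcal/mol) and the other has it equatorial (E = 0).
ΔG = 1.79 kcal/mol between the two chairs.
K = exp(ΔG/RT) with R = 1.987×10⁻³ kcal mol⁻¹ K⁻¹ and T = 195 K gives K ≈ 101.

K ≈ 101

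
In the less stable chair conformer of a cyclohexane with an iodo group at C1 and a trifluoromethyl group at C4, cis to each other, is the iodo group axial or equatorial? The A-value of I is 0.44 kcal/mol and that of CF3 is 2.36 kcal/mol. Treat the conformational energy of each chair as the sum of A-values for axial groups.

equatorial

C1 and C4 have opposite parity, so for the cis isomer the two substituents are one axial and one equatorial in each chair.
Chair I (iodo axial, trifluoromethyl equatorial): E = 0.44 kcal/mol.
Chair II (iodo equatorial, trifluoromethyl axial): E = 2.36 kcal/mol.
Chair II is the less stable (higher-energy) conformer, and in that chair the iodo group is equatorial.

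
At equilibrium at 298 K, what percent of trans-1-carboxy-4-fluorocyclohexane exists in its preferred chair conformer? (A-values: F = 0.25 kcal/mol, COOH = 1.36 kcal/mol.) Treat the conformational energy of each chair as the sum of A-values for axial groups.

93.8%

C1 and C4 have opposite parity, so for the trans isomer the two substituents are e,e in one chair and a,a in the other.
Chair I (fluoro axial, carboxyl axial): E = 1.61 kcal/mol; chair II (fluoro equatorial, carboxyl equatorial): E = 0.00 kcal/mol.
ΔG = 1.61 kcal/mol between the two chairs.
K = exp(ΔG/RT) with R = 1.987×10⁻³ kcal mol⁻¹ K⁻¹ and T = 298 K gives K ≈ 15.2.
Fraction in the lower-energy chair = K/(K+1) = 93.8%.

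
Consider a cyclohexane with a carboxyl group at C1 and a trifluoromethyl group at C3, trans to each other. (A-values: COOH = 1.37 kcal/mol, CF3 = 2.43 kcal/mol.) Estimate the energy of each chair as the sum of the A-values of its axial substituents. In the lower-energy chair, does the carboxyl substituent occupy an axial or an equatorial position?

axial

C1 and C3 have the same parity, so for the trans isomer the two substituents are one axial and one equatorial in each chair.
Chair I (carboxyl axial, trifluoromethyl equatorial): E = 1.37 kcal/mol.
Chair II (carboxyl equatorial, trifluoromethyl axial): E = 2.43 kcal/mol.
Chair I is the more stable (lower-energy) conformer, and in that chair the carboxyl group is axial.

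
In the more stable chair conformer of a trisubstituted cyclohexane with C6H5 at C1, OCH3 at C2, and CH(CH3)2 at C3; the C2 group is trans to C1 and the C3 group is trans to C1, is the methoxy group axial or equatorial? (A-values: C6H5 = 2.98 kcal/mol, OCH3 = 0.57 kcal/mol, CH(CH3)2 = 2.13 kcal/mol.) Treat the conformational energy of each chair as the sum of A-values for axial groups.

Chair I (phenyl axial, methoxy axial, isopropyl equatorial): E = 3.55 kcal/mol.
Chair II (phenyl equatorial, methoxy equatorial, isopropyl axial): E = 2.13 kcal/mol.
Chair II is the more stable (lower-energy) conformer, and in that chair the methoxy group is equatorial.

equatorial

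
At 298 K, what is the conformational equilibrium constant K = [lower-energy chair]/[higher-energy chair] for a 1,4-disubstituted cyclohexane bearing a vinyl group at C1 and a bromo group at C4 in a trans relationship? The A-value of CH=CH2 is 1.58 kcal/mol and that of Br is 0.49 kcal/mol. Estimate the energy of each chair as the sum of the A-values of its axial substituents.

C1 and C4 have opposite parity, so for the trans isomer the two substituents are e,e in one chair and a,a in the other.
Chair I (vinyl axial, bromo axial): E = 2.07 kcal/mol; chair II (vinyl equatorial, bromo equatorial): E = 0.00 kcal/mol.
ΔG = 2.07 kcal/mol between the two chairs.
K = exp(ΔG/RT) with R = 1.987×10⁻³ kcal mol⁻¹ K⁻¹ and T = 298 K gives K ≈ 33.

K ≈ 33.0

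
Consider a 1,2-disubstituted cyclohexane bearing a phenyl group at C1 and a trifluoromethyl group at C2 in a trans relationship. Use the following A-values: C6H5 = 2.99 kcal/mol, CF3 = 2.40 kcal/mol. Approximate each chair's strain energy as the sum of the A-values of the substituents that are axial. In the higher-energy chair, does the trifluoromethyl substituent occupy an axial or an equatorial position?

axial

C1 and C2 have opposite parity, so for the trans isomer the two substituents are e,e in one chair and a,a in the other.
Chair I (phenyl axial, trifluoromethyl axial): E = 5.39 kcal/mol.
Chair II (phenyl equatorial, trifluoromethyl equatorial): E = 0.00 kcal/mol.
Chair I is the less stable (higher-energy) conformer, and in that chair the trifluoromethyl group is axial.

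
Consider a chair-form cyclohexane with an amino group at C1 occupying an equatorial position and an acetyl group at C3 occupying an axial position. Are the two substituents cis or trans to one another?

C1 and C3 have the same parity, so their axial bonds point in the same direction.
With same-parity carbons, two substituents on the same face are both axial or both equatorial; opposite faces give one of each.
Here the groups are equatorial/axial → opposite face → trans.

trans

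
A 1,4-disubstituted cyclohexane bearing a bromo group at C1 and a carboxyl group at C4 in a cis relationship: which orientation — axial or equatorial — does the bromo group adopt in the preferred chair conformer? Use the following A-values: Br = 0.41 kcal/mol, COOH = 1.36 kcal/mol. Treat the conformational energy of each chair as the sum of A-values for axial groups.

axial

C1 and C4 have opposite parity, so for the cis isomer the two substituents are one axial and one equatorial in each chair.
Chair I (bromo axial, carboxyl equatorial): E = 0.41 kcal/mol.
Chair II (bromo equatorial, carboxyl axial): E = 1.36 kcal/mol.
Chair I is the more stable (lower-energy) conformer, and in that chair the bromo group is axial.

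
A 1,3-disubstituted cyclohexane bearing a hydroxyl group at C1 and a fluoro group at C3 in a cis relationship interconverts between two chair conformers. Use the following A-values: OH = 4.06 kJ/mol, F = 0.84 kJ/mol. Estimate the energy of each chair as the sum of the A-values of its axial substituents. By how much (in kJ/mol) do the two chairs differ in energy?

C1 and C3 have the same parity, so for the cis isomer the two substituents are e,e in one chair and a,a in the other.
Chair I (hydroxyl axial, fluoro axial): E = 4.90 kJ/mol.
Chair II (hydroxyl equatorial, fluoro equatorial): E = 0.00 kJ/mol.
ΔE = 4.90 − 0.00 = 4.90 kJ/mol; chair II is more stable.

4.90 kJ/mol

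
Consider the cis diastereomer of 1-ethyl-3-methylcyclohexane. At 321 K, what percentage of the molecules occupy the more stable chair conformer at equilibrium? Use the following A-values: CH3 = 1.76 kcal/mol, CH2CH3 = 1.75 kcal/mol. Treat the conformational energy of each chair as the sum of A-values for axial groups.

C1 and C3 have the same parity, so for the cis isomer the two substituents are e,e in one chair and a,a in the other.
Chair I (methyl axial, ethyl axial): E = 3.51 kcal/mol; chair II (methyl equatorial, ethyl equatorial): E = 0.00 kcal/mol.
ΔG = 3.51 kcal/mol between the two chairs.
K = exp(ΔG/RT) with R = 1.987×10⁻³ kcal mol⁻¹ K⁻¹ and T = 321 K gives K ≈ 245.
Fraction in the lower-energy chair = K/(K+1) = 99.6%.

99.6%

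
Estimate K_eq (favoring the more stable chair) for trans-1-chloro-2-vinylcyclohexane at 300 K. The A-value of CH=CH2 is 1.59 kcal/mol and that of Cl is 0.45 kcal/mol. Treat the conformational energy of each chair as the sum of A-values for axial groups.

K ≈ 30.6

C1 and C2 have opposite parity, so for the trans isomer the two substituents are e,e in one chair and a,a in the other.
Chair I (vinyl axial, chloro axial): E = 2.04 kcal/mol; chair II (vinyl equatorial, chloro equatorial): E = 0.00 kcal/mol.
ΔG = 2.04 kcal/mol between the two chairs.
K = exp(ΔG/RT) with R = 1.987×10⁻³ kcal mol⁻¹ K⁻¹ and T = 300 K gives K ≈ 30.6.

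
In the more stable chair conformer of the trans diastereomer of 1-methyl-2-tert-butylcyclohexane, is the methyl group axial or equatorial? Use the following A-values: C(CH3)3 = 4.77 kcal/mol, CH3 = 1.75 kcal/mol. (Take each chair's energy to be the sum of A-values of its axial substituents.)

C1 and C2 have opposite parity, so for the trans isomer the two substituents are e,e in one chair and a,a in the other.
Chair I (tert-butyl axial, methyl axial): E = 6.52 kcal/mol.
Chair II (tert-butyl equatorial, methyl equatorial): E = 0.00 kcal/mol.
Chair II is the more stable (lower-energy) conformer, and in that chair the methyl group is equatorial.

equatorial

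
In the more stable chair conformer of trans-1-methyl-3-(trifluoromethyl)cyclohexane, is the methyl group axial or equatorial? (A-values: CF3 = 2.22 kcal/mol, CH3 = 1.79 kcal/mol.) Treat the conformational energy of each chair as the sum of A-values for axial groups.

axial

C1 and C3 have the same parity, so for the trans isomer the two substituents are one axial and one equatorial in each chair.
Chair I (trifluoromethyl axial, methyl equatorial): E = 2.22 kcal/mol.
Chair II (trifluoromethyl equatorial, methyl axial): E = 1.79 kcal/mol.
Chair II is the more stable (lower-energy) conformer, and in that chair the methyl group is axial.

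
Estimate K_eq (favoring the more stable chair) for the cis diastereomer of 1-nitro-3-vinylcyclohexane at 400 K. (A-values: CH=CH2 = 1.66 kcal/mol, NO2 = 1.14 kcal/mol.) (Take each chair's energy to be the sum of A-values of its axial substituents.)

C1 and C3 have the same parity, so for the cis isomer the two substituents are e,e in one chair and a,a in the other.
Chair I (vinyl axial, nitro axial): E = 2.80 kcal/mol; chair II (vinyl equatorial, nitro equatorial): E = 0.00 kcal/mol.
ΔG = 2.80 kcal/mol between the two chairs.
K = exp(ΔG/RT) with R = 1.987×10⁻³ kcal mol⁻¹ K⁻¹ and T = 400 K gives K ≈ 33.9.

K ≈ 33.9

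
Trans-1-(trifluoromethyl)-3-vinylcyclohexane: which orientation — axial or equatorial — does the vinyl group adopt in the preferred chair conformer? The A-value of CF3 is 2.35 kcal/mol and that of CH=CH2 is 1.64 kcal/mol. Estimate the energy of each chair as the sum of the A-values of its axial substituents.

C1 and C3 have the same parity, so for the trans isomer the two substituents are one axial and one equatorial in each chair.
Chair I (trifluoromethyl axial, vinyl equatorial): E = 2.35 kcal/mol.
Chair II (trifluoromethyl equatorial, vinyl axial): E = 1.64 kcal/mol.
Chair II is the more stable (lower-energy) conformer, and in that chair the vinyl group is axial.

axial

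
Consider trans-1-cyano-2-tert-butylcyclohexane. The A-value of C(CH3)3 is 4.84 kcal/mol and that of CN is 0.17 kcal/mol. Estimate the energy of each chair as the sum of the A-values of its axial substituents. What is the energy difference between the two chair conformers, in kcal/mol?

C1 and C2 have opposite parity, so for the trans isomer the two substituents are e,e in one chair and a,a in the other.
Chair I (tert-butyl axial, cyano axial): E = 5.01 kcal/mol.
Chair II (tert-butyl equatorial, cyano equatorial): E = 0.00 kcal/mol.
ΔE = 5.01 − 0.00 = 5.01 kcal/mol; chair II is more stable.

5.01 kcal/mol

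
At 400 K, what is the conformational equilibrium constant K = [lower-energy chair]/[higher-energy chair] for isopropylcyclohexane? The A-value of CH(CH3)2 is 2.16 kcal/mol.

One chair has the isopropyl group axial (E = 2.16 kcal/mol) and the other has it equatorial (E = 0).
ΔG = 2.16 kcal/mol between the two chairs.
K = exp(ΔG/RT) with R = 1.987×10⁻³ kcal mol⁻¹ K⁻¹ and T = 400 K gives K ≈ 15.1.

K ≈ 15.1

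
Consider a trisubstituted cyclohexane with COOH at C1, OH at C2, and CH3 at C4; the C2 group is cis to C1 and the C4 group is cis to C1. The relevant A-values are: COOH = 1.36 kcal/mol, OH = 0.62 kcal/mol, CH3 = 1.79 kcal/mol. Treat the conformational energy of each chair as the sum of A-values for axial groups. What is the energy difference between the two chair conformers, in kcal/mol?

Chair I (carboxyl axial, hydroxyl equatorial, methyl equatorial): E = 1.36 kcal/mol.
Chair II (carboxyl equatorial, hydroxyl axial, methyl axial): E = 2.41 kcal/mol.
ΔE = 2.41 − 1.36 = 1.05 kcal/mol; chair I is more stable.

1.05 kcal/mol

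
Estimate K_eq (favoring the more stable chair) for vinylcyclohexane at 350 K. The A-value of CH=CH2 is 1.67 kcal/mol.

K ≈ 11.0

One chair has the vinyl group axial (E = 1.67 kcal/mol) and the other has it equatorial (E = 0).
ΔG = 1.67 kcal/mol between the two chairs.
K = exp(ΔG/RT) with R = 1.987×10⁻³ kcal mol⁻¹ K⁻¹ and T = 350 K gives K ≈ 11.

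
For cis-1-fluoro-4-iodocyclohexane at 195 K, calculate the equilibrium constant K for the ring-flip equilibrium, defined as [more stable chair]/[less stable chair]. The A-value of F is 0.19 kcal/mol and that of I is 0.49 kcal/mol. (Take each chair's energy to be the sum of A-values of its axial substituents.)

K ≈ 2.17

C1 and C4 have opposite parity, so for the cis isomer the two substituents are one axial and one equatorial in each chair.
Chair I (fluoro axial, iodo equatorial): E = 0.19 kcal/mol; chair II (fluoro equatorial, iodo axial): E = 0.49 kcal/mol.
ΔG = 0.30 kcal/mol between the two chairs.
K = exp(ΔG/RT) with R = 1.987×10⁻³ kcal mol⁻¹ K⁻¹ and T = 195 K gives K ≈ 2.17.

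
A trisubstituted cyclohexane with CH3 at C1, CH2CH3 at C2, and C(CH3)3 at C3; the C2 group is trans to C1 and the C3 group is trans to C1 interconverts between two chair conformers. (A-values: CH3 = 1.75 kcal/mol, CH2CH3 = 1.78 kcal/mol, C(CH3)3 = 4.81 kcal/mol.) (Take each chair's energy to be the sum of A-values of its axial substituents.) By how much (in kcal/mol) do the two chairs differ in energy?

Chair I (methyl axial, ethyl axial, tert-butyl equatorial): E = 3.53 kcal/mol.
Chair II (methyl equatorial, ethyl equatorial, tert-butyl axial): E = 4.81 kcal/mol.
ΔE = 4.81 − 3.53 = 1.28 kcal/mol; chair I is more stable.

1.28 kcal/mol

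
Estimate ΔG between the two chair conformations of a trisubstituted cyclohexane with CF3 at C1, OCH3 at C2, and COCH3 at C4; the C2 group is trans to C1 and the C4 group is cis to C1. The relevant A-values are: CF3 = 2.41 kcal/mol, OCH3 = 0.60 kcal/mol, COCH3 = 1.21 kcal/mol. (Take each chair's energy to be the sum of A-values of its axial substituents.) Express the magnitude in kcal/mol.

Chair I (trifluoromethyl axial, methoxy axial, acetyl equatorial): E = 3.01 kcal/mol.
Chair II (trifluoromethyl equatorial, methoxy equatorial, acetyl axial): E = 1.21 kcal/mol.
ΔE = 3.01 − 1.21 = 1.80 kcal/mol; chair II is more stable.

1.80 kcal/mol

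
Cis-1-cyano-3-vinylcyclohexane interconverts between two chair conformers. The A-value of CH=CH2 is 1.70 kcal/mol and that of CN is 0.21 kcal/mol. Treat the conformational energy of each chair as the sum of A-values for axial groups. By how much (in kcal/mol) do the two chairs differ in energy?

1.91 kcal/mol

C1 and C3 have the same parity, so for the cis isomer the two substituents are e,e in one chair and a,a in the other.
Chair I (vinyl axial, cyano axial): E = 1.91 kcal/mol.
Chair II (vinyl equatorial, cyano equatorial): E = 0.00 kcal/mol.
ΔE = 1.91 − 0.00 = 1.91 kcal/mol; chair II is more stable.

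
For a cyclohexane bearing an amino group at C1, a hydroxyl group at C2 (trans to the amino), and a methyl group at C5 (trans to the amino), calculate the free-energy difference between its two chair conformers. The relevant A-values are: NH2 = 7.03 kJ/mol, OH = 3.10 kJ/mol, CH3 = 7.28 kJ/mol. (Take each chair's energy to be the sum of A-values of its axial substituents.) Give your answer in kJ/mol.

2.85 kJ/mol

Chair I (amino axial, hydroxyl axial, methyl equatorial): E = 10.13 kJ/mol.
Chair II (amino equatorial, hydroxyl equatorial, methyl axial): E = 7.28 kJ/mol.
ΔE = 10.13 − 7.28 = 2.85 kJ/mol; chair II is more stable.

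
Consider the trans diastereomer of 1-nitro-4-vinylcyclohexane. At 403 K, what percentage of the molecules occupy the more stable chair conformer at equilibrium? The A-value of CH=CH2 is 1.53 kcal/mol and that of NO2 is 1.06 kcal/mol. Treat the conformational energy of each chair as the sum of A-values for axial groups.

C1 and C4 have opposite parity, so for the trans isomer the two substituents are e,e in one chair and a,a in the other.
Chair I (vinyl axial, nitro axial): E = 2.59 kcal/mol; chair II (vinyl equatorial, nitro equatorial): E = 0.00 kcal/mol.
ΔG = 2.59 kcal/mol between the two chairs.
K = exp(ΔG/RT) with R = 1.987×10⁻³ kcal mol⁻¹ K⁻¹ and T = 403 K gives K ≈ 25.4.
Fraction in the lower-energy chair = K/(K+1) = 96.2%.

96.2%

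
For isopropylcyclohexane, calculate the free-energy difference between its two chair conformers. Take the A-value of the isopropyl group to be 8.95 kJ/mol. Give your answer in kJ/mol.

A monosubstituted cyclohexane has one chair with the isopropyl group axial (E = A = 8.95 kJ/mol) and one with it equatorial (E = 0).
ΔE = 8.95 − 0 = 8.95 kJ/mol.

8.95 kJ/mol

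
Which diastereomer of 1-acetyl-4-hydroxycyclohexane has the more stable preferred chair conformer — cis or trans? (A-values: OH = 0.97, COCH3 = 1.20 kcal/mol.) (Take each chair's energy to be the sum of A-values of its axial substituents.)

trans

At 1,4 positions (parity opposite): cis → (a,e or e,a); trans → (e,e or a,a).
Best chair for cis: E = 0.97 kcal/mol; best chair for trans: E = 0.00 kcal/mol.
The trans isomer is lower by 0.97 kcal/mol.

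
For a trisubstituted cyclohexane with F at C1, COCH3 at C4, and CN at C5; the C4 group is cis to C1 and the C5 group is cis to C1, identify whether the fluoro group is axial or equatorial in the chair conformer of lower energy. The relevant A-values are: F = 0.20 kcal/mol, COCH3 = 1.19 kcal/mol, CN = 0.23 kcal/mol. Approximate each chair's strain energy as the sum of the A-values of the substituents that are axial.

Chair I (fluoro axial, acetyl equatorial, cyano axial): E = 0.43 kcal/mol.
Chair II (fluoro equatorial, acetyl axial, cyano equatorial): E = 1.19 kcal/mol.
Chair I is the more stable (lower-energy) conformer, and in that chair the fluoro group is axial.

axial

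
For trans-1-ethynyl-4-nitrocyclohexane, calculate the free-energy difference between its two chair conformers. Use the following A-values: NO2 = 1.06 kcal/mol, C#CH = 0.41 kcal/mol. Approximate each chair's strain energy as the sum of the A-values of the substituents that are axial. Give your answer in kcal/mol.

1.47 kcal/mol

C1 and C4 have opposite parity, so for the trans isomer the two substituents are e,e in one chair and a,a in the other.
Chair I (nitro axial, ethynyl axial): E = 1.47 kcal/mol.
Chair II (nitro equatorial, ethynyl equatorial): E = 0.00 kcal/mol.
ΔE = 1.47 − 0.00 = 1.47 kcal/mol; chair II is more stable.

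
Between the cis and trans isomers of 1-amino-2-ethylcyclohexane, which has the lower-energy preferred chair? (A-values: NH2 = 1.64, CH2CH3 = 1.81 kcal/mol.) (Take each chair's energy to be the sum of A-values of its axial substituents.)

At 1,2 positions (parity opposite): cis → (a,e or e,a); trans → (e,e or a,a).
Best chair for cis: E = 1.64 kcal/mol; best chair for trans: E = 0.00 kcal/mol.
The trans isomer is lower by 1.64 kcal/mol.

trans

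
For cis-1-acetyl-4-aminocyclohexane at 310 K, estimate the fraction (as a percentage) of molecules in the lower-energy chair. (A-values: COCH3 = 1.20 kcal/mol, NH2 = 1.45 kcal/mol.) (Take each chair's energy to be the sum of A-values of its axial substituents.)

60.0%

C1 and C4 have opposite parity, so for the cis isomer the two substituents are one axial and one equatorial in each chair.
Chair I (acetyl axial, amino equatorial): E = 1.20 kcal/mol; chair II (acetyl equatorial, amino axial): E = 1.45 kcal/mol.
ΔG = 0.25 kcal/mol between the two chairs.
K = exp(ΔG/RT) with R = 1.987×10⁻³ kcal mol⁻¹ K⁻¹ and T = 310 K gives K ≈ 1.5.
Fraction in the lower-energy chair = K/(K+1) = 60.0%.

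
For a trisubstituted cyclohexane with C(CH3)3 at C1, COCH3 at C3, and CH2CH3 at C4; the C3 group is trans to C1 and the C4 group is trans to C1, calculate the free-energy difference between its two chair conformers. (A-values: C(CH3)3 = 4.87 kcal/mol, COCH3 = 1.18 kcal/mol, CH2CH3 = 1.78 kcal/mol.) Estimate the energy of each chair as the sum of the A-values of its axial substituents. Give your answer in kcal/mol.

5.47 kcal/mol

Chair I (tert-butyl axial, acetyl equatorial, ethyl axial): E = 6.65 kcal/mol.
Chair II (tert-butyl equatorial, acetyl axial, ethyl equatorial): E = 1.18 kcal/mol.
ΔE = 6.65 − 1.18 = 5.47 kcal/mol; chair II is more stable.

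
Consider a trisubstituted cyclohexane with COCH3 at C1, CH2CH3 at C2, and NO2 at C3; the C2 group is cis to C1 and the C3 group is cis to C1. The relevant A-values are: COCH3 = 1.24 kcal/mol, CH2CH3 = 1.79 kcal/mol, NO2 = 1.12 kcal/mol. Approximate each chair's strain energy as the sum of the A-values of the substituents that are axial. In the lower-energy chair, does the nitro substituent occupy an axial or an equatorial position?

Chair I (acetyl axial, ethyl equatorial, nitro axial): E = 2.36 kcal/mol.
Chair II (acetyl equatorial, ethyl axial, nitro equatorial): E = 1.79 kcal/mol.
Chair II is the more stable (lower-energy) conformer, and in that chair the nitro group is equatorial.

equatorial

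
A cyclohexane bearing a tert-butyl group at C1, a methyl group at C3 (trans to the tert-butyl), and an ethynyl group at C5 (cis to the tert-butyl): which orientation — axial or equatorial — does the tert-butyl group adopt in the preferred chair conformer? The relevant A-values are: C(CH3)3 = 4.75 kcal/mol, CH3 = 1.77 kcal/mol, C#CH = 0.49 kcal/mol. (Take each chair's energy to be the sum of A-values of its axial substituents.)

equatorial

Chair I (tert-butyl axial, methyl equatorial, ethynyl axial): E = 5.24 kcal/mol.
Chair II (tert-butyl equatorial, methyl axial, ethynyl equatorial): E = 1.77 kcal/mol.
Chair II is the more stable (lower-energy) conformer, and in that chair the tert-butyl group is equatorial.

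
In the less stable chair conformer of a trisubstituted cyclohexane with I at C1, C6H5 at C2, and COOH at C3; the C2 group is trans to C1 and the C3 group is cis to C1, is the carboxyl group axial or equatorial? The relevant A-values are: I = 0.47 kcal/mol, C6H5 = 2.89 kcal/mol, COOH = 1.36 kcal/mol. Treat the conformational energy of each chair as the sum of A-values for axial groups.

axial

Chair I (iodo axial, phenyl axial, carboxyl axial): E = 4.72 kcal/mol.
Chair II (iodo equatorial, phenyl equatorial, carboxyl equatorial): E = 0.00 kcal/mol.
Chair I is the less stable (higher-energy) conformer, and in that chair the carboxyl group is axial.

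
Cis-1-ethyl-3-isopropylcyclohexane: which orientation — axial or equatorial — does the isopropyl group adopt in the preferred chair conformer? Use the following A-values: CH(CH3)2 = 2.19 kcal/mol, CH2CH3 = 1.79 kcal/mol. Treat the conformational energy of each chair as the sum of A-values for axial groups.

C1 and C3 have the same parity, so for the cis isomer the two substituents are e,e in one chair and a,a in the other.
Chair I (isopropyl axial, ethyl axial): E = 3.98 kcal/mol.
Chair II (isopropyl equatorial, ethyl equatorial): E = 0.00 kcal/mol.
Chair II is the more stable (lower-energy) conformer, and in that chair the isopropyl group is equatorial.

equatorial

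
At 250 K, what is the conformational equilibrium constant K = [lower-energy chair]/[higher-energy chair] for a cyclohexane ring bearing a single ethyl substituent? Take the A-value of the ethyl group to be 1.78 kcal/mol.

One chair has the ethyl group axial (E = 1.78 kcal/mol) and the other has it equatorial (E = 0).
ΔG = 1.78 kcal/mol between the two chairs.
K = exp(ΔG/RT) with R = 1.987×10⁻³ kcal mol⁻¹ K⁻¹ and T = 250 K gives K ≈ 36.

K ≈ 36.0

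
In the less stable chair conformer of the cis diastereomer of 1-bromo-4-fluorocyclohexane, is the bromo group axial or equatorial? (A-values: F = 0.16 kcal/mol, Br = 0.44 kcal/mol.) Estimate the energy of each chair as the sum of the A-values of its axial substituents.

axial

C1 and C4 have opposite parity, so for the cis isomer the two substituents are one axial and one equatorial in each chair.
Chair I (fluoro axial, bromo equatorial): E = 0.16 kcal/mol.
Chair II (fluoro equatorial, bromo axial): E = 0.44 kcal/mol.
Chair II is the less stable (higher-energy) conformer, and in that chair the bromo group is axial.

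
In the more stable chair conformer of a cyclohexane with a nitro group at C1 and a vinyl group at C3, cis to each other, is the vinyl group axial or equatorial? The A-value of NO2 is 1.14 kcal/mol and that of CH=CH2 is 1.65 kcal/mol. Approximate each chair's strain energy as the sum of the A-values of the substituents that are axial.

C1 and C3 have the same parity, so for the cis isomer the two substituents are e,e in one chair and a,a in the other.
Chair I (nitro axial, vinyl axial): E = 2.79 kcal/mol.
Chair II (nitro equatorial, vinyl equatorial): E = 0.00 kcal/mol.
Chair II is the more stable (lower-energy) conformer, and in that chair the vinyl group is equatorial.

equatorial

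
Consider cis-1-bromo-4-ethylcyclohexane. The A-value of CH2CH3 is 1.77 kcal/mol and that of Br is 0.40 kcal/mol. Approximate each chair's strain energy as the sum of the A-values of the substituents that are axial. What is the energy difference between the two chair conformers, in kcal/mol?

C1 and C4 have opposite parity, so for the cis isomer the two substituents are one axial and one equatorial in each chair.
Chair I (ethyl axial, bromo equatorial): E = 1.77 kcal/mol.
Chair II (ethyl equatorial, bromo axial): E = 0.40 kcal/mol.
ΔE = 1.77 − 0.40 = 1.37 kcal/mol; chair II is more stable.

1.37 kcal/mol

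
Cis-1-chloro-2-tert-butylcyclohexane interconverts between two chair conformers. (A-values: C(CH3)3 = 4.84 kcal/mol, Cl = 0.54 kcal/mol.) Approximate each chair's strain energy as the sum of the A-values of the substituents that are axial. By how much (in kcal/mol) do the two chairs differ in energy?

C1 and C2 have opposite parity, so for the cis isomer the two substituents are one axial and one equatorial in each chair.
Chair I (tert-butyl axial, chloro equatorial): E = 4.84 kcal/mol.
Chair II (tert-butyl equatorial, chloro axial): E = 0.54 kcal/mol.
ΔE = 4.84 − 0.54 = 4.30 kcal/mol; chair II is more stable.

4.30 kcal/mol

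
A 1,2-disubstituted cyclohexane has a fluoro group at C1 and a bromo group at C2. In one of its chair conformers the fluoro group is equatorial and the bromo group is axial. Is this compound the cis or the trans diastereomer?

C1 and C2 have opposite parity, so their axial bonds point in opposite directions.
With opposite-parity carbons, two substituents on the same face are one axial and one equatorial; opposite faces give both axial or both equatorial.
Here the groups are equatorial/axial → same face → cis.

cis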